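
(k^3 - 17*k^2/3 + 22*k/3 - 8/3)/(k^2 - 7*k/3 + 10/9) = 3*(k^2 - 5*k + 4)/(3*k - 5)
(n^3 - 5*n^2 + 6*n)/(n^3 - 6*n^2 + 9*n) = (n - 2)/(n - 3)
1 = 1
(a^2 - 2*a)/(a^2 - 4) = a/(a + 2)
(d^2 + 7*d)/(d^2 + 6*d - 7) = d/(d - 1)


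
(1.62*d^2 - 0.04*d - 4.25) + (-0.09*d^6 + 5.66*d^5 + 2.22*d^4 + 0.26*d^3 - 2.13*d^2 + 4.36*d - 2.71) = -0.09*d^6 + 5.66*d^5 + 2.22*d^4 + 0.26*d^3 - 0.51*d^2 + 4.32*d - 6.96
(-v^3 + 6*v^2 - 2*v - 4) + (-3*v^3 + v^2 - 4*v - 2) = -4*v^3 + 7*v^2 - 6*v - 6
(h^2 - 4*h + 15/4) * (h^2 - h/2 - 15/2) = h^4 - 9*h^3/2 - 7*h^2/4 + 225*h/8 - 225/8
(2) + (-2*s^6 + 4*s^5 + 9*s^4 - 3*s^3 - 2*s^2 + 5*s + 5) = -2*s^6 + 4*s^5 + 9*s^4 - 3*s^3 - 2*s^2 + 5*s + 7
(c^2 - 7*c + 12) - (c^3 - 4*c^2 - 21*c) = -c^3 + 5*c^2 + 14*c + 12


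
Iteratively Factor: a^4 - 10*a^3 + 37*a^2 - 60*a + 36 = (a - 3)*(a^3 - 7*a^2 + 16*a - 12) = (a - 3)^2*(a^2 - 4*a + 4) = (a - 3)^2*(a - 2)*(a - 2)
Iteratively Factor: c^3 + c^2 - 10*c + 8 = (c + 4)*(c^2 - 3*c + 2) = (c - 2)*(c + 4)*(c - 1)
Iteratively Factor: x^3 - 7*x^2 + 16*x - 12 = (x - 3)*(x^2 - 4*x + 4) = (x - 3)*(x - 2)*(x - 2)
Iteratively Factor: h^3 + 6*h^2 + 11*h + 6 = (h + 1)*(h^2 + 5*h + 6) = (h + 1)*(h + 3)*(h + 2)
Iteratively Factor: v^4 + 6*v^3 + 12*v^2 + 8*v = (v + 2)*(v^3 + 4*v^2 + 4*v) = (v + 2)^2*(v^2 + 2*v) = (v + 2)^3*(v)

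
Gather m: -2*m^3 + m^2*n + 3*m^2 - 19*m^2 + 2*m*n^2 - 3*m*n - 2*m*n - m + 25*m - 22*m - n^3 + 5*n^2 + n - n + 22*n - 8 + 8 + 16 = -2*m^3 + m^2*(n - 16) + m*(2*n^2 - 5*n + 2) - n^3 + 5*n^2 + 22*n + 16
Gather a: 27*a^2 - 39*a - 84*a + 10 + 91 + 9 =27*a^2 - 123*a + 110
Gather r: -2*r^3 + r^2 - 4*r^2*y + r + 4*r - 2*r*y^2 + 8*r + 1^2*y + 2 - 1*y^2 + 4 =-2*r^3 + r^2*(1 - 4*y) + r*(13 - 2*y^2) - y^2 + y + 6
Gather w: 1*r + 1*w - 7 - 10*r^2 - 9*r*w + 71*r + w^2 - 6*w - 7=-10*r^2 + 72*r + w^2 + w*(-9*r - 5) - 14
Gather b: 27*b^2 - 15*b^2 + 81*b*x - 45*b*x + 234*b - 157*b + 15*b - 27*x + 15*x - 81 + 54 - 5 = 12*b^2 + b*(36*x + 92) - 12*x - 32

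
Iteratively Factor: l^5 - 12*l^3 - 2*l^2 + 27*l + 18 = (l - 2)*(l^4 + 2*l^3 - 8*l^2 - 18*l - 9) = (l - 3)*(l - 2)*(l^3 + 5*l^2 + 7*l + 3) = (l - 3)*(l - 2)*(l + 1)*(l^2 + 4*l + 3) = (l - 3)*(l - 2)*(l + 1)^2*(l + 3)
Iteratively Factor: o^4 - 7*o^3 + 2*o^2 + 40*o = (o + 2)*(o^3 - 9*o^2 + 20*o) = (o - 4)*(o + 2)*(o^2 - 5*o) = (o - 5)*(o - 4)*(o + 2)*(o)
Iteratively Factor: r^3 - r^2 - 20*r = (r + 4)*(r^2 - 5*r) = (r - 5)*(r + 4)*(r)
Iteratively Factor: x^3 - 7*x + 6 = (x - 1)*(x^2 + x - 6) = (x - 2)*(x - 1)*(x + 3)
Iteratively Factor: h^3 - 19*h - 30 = (h - 5)*(h^2 + 5*h + 6) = (h - 5)*(h + 3)*(h + 2)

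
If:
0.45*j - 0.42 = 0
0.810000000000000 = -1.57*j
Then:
No Solution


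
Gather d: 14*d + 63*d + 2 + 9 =77*d + 11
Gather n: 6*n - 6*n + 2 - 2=0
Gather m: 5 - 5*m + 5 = 10 - 5*m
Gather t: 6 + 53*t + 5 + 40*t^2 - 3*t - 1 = 40*t^2 + 50*t + 10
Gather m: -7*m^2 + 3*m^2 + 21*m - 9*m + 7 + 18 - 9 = -4*m^2 + 12*m + 16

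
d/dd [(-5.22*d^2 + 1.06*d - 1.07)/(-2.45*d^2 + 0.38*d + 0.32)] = (0.6134*d^2 - 8.5838*d + 0.7458)/(6.0025*d^4 - 1.862*d^3 - 1.4236*d^2 + 0.2432*d + 0.1024)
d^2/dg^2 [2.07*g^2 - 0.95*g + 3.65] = 4.14000000000000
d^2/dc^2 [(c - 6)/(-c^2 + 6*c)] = -2/c^3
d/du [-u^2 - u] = -2*u - 1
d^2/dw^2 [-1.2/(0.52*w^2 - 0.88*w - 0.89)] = (-0.64896*w^2 + 1.09824*w + 1.2*(1.04*w - 0.88)*(2.08*w - 1.76) + 1.11072)/(-0.52*w^2 + 0.88*w + 0.89)^3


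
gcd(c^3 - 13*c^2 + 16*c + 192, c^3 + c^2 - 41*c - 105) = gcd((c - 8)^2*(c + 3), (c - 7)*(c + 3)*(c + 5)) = c + 3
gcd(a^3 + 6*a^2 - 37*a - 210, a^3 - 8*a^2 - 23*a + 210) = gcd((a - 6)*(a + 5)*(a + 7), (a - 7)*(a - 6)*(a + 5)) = a^2 - a - 30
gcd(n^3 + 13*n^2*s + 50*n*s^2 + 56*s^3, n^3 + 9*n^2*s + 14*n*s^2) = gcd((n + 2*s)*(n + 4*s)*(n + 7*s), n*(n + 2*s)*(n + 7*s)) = n^2 + 9*n*s + 14*s^2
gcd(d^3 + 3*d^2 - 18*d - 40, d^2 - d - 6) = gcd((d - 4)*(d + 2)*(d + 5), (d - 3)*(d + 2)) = d + 2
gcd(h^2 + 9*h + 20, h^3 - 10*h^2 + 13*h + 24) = 1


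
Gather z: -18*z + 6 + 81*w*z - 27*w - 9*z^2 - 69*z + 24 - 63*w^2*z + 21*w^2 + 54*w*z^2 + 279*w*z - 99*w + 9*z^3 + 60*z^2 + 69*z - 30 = 21*w^2 - 126*w + 9*z^3 + z^2*(54*w + 51) + z*(-63*w^2 + 360*w - 18)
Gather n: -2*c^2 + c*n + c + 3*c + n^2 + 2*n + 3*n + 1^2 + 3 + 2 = -2*c^2 + 4*c + n^2 + n*(c + 5) + 6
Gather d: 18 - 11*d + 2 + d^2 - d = d^2 - 12*d + 20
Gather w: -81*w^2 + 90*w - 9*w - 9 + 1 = -81*w^2 + 81*w - 8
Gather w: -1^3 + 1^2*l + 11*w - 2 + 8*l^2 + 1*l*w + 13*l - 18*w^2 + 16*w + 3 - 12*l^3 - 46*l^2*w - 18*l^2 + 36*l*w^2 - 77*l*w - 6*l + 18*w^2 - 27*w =-12*l^3 - 10*l^2 + 36*l*w^2 + 8*l + w*(-46*l^2 - 76*l)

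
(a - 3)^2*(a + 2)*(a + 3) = a^4 - a^3 - 15*a^2 + 9*a + 54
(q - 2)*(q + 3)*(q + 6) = q^3 + 7*q^2 - 36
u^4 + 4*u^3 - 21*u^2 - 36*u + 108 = (u - 3)*(u - 2)*(u + 3)*(u + 6)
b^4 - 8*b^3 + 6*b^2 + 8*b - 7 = (b - 7)*(b - 1)^2*(b + 1)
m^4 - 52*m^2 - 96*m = m*(m - 8)*(m + 2)*(m + 6)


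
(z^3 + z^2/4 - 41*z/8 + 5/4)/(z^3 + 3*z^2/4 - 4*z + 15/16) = 2*(z - 2)/(2*z - 3)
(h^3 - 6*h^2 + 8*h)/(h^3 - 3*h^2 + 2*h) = (h - 4)/(h - 1)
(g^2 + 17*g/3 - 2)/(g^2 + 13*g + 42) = (g - 1/3)/(g + 7)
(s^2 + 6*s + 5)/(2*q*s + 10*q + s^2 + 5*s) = (s + 1)/(2*q + s)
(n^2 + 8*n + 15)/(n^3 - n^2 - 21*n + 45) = (n + 3)/(n^2 - 6*n + 9)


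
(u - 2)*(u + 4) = u^2 + 2*u - 8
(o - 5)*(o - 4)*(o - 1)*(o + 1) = o^4 - 9*o^3 + 19*o^2 + 9*o - 20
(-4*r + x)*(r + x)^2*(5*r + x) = -20*r^4 - 39*r^3*x - 17*r^2*x^2 + 3*r*x^3 + x^4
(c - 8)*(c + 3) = c^2 - 5*c - 24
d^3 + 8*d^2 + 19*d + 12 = (d + 1)*(d + 3)*(d + 4)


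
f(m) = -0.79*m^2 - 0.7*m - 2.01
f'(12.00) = -19.66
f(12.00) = -124.17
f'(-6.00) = 8.78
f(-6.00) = -26.25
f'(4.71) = -8.14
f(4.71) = -22.83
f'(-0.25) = -0.30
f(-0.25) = -1.88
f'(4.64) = -8.03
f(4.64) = -22.27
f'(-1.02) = 0.91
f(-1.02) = -2.12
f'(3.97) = -6.97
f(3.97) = -17.24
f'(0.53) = -1.54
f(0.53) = -2.60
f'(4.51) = -7.83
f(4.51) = -21.24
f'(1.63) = -3.28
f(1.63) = -5.25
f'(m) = -1.58*m - 0.7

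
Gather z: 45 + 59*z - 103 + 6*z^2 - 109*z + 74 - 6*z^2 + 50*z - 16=0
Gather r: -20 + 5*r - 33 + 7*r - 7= 12*r - 60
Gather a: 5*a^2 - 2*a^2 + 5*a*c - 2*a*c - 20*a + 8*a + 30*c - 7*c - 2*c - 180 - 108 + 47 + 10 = 3*a^2 + a*(3*c - 12) + 21*c - 231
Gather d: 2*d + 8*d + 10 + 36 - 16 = 10*d + 30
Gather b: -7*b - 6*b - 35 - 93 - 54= -13*b - 182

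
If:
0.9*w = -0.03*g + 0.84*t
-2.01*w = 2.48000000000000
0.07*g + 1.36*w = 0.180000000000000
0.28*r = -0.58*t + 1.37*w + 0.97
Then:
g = 26.54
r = -1.80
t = -0.37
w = -1.23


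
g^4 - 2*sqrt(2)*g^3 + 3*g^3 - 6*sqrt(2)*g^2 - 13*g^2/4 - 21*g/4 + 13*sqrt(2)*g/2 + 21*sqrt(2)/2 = (g - 3/2)*(g + 1)*(g + 7/2)*(g - 2*sqrt(2))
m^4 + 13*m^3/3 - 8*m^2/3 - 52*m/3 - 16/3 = (m - 2)*(m + 1/3)*(m + 2)*(m + 4)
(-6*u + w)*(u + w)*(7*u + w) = -42*u^3 - 41*u^2*w + 2*u*w^2 + w^3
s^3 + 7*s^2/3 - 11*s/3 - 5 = (s - 5/3)*(s + 1)*(s + 3)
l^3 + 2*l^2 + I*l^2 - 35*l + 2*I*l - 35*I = (l - 5)*(l + 7)*(l + I)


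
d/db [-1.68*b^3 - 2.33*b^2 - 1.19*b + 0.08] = -5.04*b^2 - 4.66*b - 1.19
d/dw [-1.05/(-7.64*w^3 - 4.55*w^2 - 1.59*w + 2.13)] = (-24.066*w^2 - 9.555*w - 1.6695)/(7.64*w^3 + 4.55*w^2 + 1.59*w - 2.13)^2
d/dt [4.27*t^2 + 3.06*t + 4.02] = 8.54*t + 3.06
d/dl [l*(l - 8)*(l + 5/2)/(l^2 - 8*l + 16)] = (l^3 - 12*l^2 + 64*l + 80)/(l^3 - 12*l^2 + 48*l - 64)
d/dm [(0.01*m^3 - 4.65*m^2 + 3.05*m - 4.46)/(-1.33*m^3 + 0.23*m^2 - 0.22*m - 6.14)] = (6.93889390390723e-18*m^5 - 6.1822*m^4 + 8.1086*m^3 - 17.6581*m^2 + 59.1536*m - 19.7082)/(1.7689*m^6 - 0.6118*m^5 + 0.6381*m^4 + 16.2312*m^3 - 2.776*m^2 + 2.7016*m + 37.6996)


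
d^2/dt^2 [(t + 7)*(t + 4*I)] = 2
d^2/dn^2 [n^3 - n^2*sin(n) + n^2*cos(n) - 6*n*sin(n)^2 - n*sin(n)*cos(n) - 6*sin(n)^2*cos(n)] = -sqrt(2)*n^2*cos(n + pi/4) + 2*n*sin(2*n) - 4*sqrt(2)*n*sin(n + pi/4) - 12*n*cos(2*n) + 6*n - 2*sin(n) - 12*sin(2*n) + 7*cos(n)/2 - 2*cos(2*n) - 27*cos(3*n)/2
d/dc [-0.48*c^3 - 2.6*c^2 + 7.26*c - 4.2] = -1.44*c^2 - 5.2*c + 7.26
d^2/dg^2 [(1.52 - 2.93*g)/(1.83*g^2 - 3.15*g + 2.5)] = (-(2.93*g - 1.52)*(3.66*g - 3.15)*(7.32*g - 6.3) + (32.1714*g - 24.0222)*(1.83*g^2 - 3.15*g + 2.5))/(1.83*g^2 - 3.15*g + 2.5)^3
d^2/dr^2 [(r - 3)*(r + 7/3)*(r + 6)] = 6*r + 32/3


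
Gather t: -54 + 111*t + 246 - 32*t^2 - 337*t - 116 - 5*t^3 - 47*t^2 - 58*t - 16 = -5*t^3 - 79*t^2 - 284*t + 60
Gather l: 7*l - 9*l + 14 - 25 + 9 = -2*l - 2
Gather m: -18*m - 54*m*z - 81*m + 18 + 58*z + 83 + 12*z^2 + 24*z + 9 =m*(-54*z - 99) + 12*z^2 + 82*z + 110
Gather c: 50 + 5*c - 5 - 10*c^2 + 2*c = -10*c^2 + 7*c + 45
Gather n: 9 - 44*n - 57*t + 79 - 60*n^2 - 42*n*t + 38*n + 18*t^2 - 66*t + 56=-60*n^2 + n*(-42*t - 6) + 18*t^2 - 123*t + 144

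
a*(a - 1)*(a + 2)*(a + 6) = a^4 + 7*a^3 + 4*a^2 - 12*a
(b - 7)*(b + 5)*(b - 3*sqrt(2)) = b^3 - 3*sqrt(2)*b^2 - 2*b^2 - 35*b + 6*sqrt(2)*b + 105*sqrt(2)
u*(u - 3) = u^2 - 3*u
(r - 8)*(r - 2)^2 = r^3 - 12*r^2 + 36*r - 32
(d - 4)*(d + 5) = d^2 + d - 20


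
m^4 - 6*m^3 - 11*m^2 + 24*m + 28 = (m - 7)*(m - 2)*(m + 1)*(m + 2)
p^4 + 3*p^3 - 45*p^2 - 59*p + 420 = (p - 5)*(p - 3)*(p + 4)*(p + 7)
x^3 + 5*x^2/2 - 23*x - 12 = (x - 4)*(x + 1/2)*(x + 6)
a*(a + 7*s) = a^2 + 7*a*s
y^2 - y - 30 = (y - 6)*(y + 5)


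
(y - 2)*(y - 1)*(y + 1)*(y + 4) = y^4 + 2*y^3 - 9*y^2 - 2*y + 8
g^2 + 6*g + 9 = (g + 3)^2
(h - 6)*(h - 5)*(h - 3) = h^3 - 14*h^2 + 63*h - 90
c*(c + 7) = c^2 + 7*c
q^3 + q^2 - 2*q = q*(q - 1)*(q + 2)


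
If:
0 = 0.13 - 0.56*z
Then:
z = 0.23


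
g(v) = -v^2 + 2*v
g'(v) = 2 - 2*v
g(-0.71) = -1.92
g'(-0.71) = 3.42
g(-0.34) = -0.80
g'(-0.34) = 2.68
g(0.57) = 0.82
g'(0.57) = 0.86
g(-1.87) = -7.24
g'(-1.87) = 5.74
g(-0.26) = -0.59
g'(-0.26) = 2.52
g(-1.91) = -7.47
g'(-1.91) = 5.82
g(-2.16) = -8.99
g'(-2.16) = 6.32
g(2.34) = -0.80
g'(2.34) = -2.68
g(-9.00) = -99.00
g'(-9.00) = 20.00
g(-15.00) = -255.00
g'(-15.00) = 32.00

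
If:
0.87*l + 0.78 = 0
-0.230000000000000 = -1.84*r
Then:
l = -0.90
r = 0.12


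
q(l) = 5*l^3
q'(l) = 15*l^2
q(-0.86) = -3.18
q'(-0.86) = 11.09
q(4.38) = 420.14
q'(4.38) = 287.77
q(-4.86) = -573.96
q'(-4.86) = 354.29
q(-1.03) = -5.46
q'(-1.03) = 15.91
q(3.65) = 243.14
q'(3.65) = 199.84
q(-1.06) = -5.96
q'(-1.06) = 16.85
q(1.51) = 17.21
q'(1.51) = 34.20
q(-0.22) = -0.05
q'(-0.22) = 0.73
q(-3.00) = -135.00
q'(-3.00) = 135.00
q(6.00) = 1080.00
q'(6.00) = 540.00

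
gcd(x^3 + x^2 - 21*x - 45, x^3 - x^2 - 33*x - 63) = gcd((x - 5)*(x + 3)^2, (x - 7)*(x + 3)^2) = x^2 + 6*x + 9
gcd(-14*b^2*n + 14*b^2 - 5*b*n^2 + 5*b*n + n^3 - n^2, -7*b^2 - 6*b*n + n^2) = 7*b - n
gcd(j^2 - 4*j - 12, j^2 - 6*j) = j - 6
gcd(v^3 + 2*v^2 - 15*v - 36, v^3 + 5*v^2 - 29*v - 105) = v + 3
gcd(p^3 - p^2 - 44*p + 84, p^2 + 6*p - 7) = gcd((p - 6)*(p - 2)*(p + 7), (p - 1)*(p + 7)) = p + 7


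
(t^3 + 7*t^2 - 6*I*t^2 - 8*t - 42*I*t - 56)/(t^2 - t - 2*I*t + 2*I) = (t^2 + t*(7 - 4*I) - 28*I)/(t - 1)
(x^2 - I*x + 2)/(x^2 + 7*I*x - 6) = (x - 2*I)/(x + 6*I)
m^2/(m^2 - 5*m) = m/(m - 5)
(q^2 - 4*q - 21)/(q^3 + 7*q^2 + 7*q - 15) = (q - 7)/(q^2 + 4*q - 5)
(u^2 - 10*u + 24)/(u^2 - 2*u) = (u^2 - 10*u + 24)/(u*(u - 2))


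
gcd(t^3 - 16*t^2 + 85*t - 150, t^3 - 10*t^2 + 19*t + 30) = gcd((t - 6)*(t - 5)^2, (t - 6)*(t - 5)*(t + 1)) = t^2 - 11*t + 30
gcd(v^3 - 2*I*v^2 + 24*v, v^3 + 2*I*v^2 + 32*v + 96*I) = v^2 - 2*I*v + 24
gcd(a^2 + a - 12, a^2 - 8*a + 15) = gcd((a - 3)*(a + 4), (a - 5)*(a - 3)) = a - 3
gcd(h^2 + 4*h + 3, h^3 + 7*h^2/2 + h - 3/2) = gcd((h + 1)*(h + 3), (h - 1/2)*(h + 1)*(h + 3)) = h^2 + 4*h + 3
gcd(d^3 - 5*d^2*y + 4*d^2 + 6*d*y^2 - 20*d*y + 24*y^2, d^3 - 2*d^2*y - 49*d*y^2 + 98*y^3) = -d + 2*y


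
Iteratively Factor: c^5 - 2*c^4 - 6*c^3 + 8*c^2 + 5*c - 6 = (c - 1)*(c^4 - c^3 - 7*c^2 + c + 6) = (c - 1)^2*(c^3 - 7*c - 6) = (c - 3)*(c - 1)^2*(c^2 + 3*c + 2) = (c - 3)*(c - 1)^2*(c + 1)*(c + 2)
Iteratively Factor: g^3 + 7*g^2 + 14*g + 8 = (g + 4)*(g^2 + 3*g + 2) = (g + 2)*(g + 4)*(g + 1)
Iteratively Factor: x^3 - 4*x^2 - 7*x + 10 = (x - 5)*(x^2 + x - 2) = (x - 5)*(x + 2)*(x - 1)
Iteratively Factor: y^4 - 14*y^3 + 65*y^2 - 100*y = (y - 5)*(y^3 - 9*y^2 + 20*y) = y*(y - 5)*(y^2 - 9*y + 20) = y*(y - 5)^2*(y - 4)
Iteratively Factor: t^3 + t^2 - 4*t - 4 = (t - 2)*(t^2 + 3*t + 2) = (t - 2)*(t + 1)*(t + 2)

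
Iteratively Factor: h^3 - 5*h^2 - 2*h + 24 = (h - 3)*(h^2 - 2*h - 8) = (h - 4)*(h - 3)*(h + 2)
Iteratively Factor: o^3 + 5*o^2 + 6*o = (o + 2)*(o^2 + 3*o) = (o + 2)*(o + 3)*(o)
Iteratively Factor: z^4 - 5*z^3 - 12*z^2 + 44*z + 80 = (z - 4)*(z^3 - z^2 - 16*z - 20) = (z - 4)*(z + 2)*(z^2 - 3*z - 10) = (z - 4)*(z + 2)^2*(z - 5)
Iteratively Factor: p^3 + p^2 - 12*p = (p - 3)*(p^2 + 4*p) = (p - 3)*(p + 4)*(p)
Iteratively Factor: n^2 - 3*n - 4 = (n - 4)*(n + 1)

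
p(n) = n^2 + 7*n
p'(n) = 2*n + 7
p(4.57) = 52.87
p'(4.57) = 16.14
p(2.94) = 29.22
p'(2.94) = 12.88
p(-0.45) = -2.95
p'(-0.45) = 6.10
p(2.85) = 28.07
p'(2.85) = 12.70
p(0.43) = 3.19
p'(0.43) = 7.86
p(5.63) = 71.11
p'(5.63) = 18.26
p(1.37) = 11.47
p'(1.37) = 9.74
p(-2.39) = -11.02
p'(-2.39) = 2.22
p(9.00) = 144.00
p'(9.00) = 25.00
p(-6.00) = -6.00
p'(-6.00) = -5.00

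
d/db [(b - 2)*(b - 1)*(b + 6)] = 3*b^2 + 6*b - 16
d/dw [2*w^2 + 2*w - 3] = 4*w + 2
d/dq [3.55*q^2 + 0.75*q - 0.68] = 7.1*q + 0.75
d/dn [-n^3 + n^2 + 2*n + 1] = -3*n^2 + 2*n + 2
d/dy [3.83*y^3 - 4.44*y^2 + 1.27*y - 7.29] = 11.49*y^2 - 8.88*y + 1.27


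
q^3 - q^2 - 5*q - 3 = (q - 3)*(q + 1)^2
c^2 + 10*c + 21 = (c + 3)*(c + 7)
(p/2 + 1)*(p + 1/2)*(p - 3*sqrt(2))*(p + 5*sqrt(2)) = p^4/2 + 5*p^3/4 + sqrt(2)*p^3 - 29*p^2/2 + 5*sqrt(2)*p^2/2 - 75*p/2 + sqrt(2)*p - 15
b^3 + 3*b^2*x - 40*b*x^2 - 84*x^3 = (b - 6*x)*(b + 2*x)*(b + 7*x)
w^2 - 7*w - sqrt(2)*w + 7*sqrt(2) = (w - 7)*(w - sqrt(2))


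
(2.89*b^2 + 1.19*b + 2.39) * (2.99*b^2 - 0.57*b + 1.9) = 8.6411*b^4 + 1.9108*b^3 + 11.9588*b^2 + 0.8987*b + 4.541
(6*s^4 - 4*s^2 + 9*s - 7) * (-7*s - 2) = -42*s^5 - 12*s^4 + 28*s^3 - 55*s^2 + 31*s + 14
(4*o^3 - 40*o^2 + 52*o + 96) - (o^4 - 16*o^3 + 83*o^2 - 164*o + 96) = -o^4 + 20*o^3 - 123*o^2 + 216*o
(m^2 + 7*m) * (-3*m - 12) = -3*m^3 - 33*m^2 - 84*m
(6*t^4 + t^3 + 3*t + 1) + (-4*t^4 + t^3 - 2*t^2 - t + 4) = 2*t^4 + 2*t^3 - 2*t^2 + 2*t + 5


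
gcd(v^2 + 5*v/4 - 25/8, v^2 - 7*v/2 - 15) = v + 5/2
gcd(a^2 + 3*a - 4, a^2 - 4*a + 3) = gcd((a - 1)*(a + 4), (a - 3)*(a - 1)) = a - 1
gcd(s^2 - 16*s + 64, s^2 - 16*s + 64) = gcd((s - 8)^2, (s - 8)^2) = s^2 - 16*s + 64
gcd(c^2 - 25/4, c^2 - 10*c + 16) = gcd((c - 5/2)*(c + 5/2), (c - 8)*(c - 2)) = 1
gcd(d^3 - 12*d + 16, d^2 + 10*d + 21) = 1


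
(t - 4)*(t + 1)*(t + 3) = t^3 - 13*t - 12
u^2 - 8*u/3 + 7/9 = (u - 7/3)*(u - 1/3)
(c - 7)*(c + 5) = c^2 - 2*c - 35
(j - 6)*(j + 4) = j^2 - 2*j - 24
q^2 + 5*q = q*(q + 5)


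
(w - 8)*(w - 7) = w^2 - 15*w + 56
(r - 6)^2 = r^2 - 12*r + 36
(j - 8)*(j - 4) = j^2 - 12*j + 32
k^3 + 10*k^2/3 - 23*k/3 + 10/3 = (k - 1)*(k - 2/3)*(k + 5)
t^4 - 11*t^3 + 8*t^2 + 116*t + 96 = (t - 8)*(t - 6)*(t + 1)*(t + 2)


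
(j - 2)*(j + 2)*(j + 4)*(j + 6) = j^4 + 10*j^3 + 20*j^2 - 40*j - 96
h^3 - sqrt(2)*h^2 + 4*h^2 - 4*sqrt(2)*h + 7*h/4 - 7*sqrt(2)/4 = (h + 1/2)*(h + 7/2)*(h - sqrt(2))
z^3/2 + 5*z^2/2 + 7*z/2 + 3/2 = (z/2 + 1/2)*(z + 1)*(z + 3)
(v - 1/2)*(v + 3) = v^2 + 5*v/2 - 3/2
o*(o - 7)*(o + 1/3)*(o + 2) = o^4 - 14*o^3/3 - 47*o^2/3 - 14*o/3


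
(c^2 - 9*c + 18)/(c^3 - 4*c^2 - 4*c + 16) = (c^2 - 9*c + 18)/(c^3 - 4*c^2 - 4*c + 16)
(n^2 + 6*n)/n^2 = (n + 6)/n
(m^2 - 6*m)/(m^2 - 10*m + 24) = m/(m - 4)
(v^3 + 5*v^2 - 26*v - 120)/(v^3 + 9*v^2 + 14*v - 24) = (v - 5)/(v - 1)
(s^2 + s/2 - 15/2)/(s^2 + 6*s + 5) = (2*s^2 + s - 15)/(2*(s^2 + 6*s + 5))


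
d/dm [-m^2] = -2*m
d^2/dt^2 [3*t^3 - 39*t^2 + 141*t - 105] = 18*t - 78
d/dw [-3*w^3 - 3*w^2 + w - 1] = -9*w^2 - 6*w + 1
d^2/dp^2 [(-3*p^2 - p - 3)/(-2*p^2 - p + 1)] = 2*(-2*p^3 + 54*p^2 + 24*p + 13)/(8*p^6 + 12*p^5 - 6*p^4 - 11*p^3 + 3*p^2 + 3*p - 1)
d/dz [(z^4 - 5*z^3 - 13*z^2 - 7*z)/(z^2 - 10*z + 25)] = (2*z^4 - 25*z^3 + 75*z^2 + 137*z + 35)/(z^3 - 15*z^2 + 75*z - 125)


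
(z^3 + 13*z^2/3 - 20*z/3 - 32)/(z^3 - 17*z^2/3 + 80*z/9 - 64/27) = 9*(z^2 + 7*z + 12)/(9*z^2 - 27*z + 8)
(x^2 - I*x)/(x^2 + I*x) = (x - I)/(x + I)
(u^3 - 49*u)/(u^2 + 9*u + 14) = u*(u - 7)/(u + 2)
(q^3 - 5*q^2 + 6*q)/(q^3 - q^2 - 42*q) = (-q^2 + 5*q - 6)/(-q^2 + q + 42)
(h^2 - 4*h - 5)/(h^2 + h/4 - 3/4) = 4*(h - 5)/(4*h - 3)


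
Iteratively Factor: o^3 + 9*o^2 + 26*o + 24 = (o + 2)*(o^2 + 7*o + 12) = (o + 2)*(o + 3)*(o + 4)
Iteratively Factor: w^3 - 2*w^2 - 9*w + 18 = (w + 3)*(w^2 - 5*w + 6) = (w - 3)*(w + 3)*(w - 2)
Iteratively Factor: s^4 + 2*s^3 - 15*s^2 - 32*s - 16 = (s + 4)*(s^3 - 2*s^2 - 7*s - 4) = (s + 1)*(s + 4)*(s^2 - 3*s - 4) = (s - 4)*(s + 1)*(s + 4)*(s + 1)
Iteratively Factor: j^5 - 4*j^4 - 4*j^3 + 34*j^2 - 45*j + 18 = (j - 1)*(j^4 - 3*j^3 - 7*j^2 + 27*j - 18) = (j - 1)^2*(j^3 - 2*j^2 - 9*j + 18) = (j - 1)^2*(j + 3)*(j^2 - 5*j + 6) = (j - 2)*(j - 1)^2*(j + 3)*(j - 3)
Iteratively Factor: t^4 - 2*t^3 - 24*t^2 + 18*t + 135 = (t - 3)*(t^3 + t^2 - 21*t - 45) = (t - 5)*(t - 3)*(t^2 + 6*t + 9) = (t - 5)*(t - 3)*(t + 3)*(t + 3)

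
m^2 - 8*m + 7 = (m - 7)*(m - 1)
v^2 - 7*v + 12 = (v - 4)*(v - 3)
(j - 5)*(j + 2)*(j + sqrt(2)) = j^3 - 3*j^2 + sqrt(2)*j^2 - 10*j - 3*sqrt(2)*j - 10*sqrt(2)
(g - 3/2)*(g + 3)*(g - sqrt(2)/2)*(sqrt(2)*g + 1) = sqrt(2)*g^4 + 3*sqrt(2)*g^3/2 - 5*sqrt(2)*g^2 - 3*sqrt(2)*g/4 + 9*sqrt(2)/4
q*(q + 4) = q^2 + 4*q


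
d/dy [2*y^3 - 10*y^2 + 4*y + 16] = 6*y^2 - 20*y + 4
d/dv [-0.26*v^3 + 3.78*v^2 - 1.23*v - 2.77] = -0.78*v^2 + 7.56*v - 1.23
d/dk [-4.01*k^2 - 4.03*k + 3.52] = -8.02*k - 4.03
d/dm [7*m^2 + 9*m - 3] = 14*m + 9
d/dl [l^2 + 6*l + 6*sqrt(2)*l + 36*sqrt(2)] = 2*l + 6 + 6*sqrt(2)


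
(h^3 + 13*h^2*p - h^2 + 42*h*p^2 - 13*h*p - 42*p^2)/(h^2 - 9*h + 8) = (h^2 + 13*h*p + 42*p^2)/(h - 8)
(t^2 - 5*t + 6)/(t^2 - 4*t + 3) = (t - 2)/(t - 1)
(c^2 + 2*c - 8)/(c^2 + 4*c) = (c - 2)/c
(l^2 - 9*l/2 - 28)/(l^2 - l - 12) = (-l^2 + 9*l/2 + 28)/(-l^2 + l + 12)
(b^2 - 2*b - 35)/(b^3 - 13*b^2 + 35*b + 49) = (b + 5)/(b^2 - 6*b - 7)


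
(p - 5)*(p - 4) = p^2 - 9*p + 20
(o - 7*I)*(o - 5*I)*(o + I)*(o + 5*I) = o^4 - 6*I*o^3 + 32*o^2 - 150*I*o + 175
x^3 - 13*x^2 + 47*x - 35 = (x - 7)*(x - 5)*(x - 1)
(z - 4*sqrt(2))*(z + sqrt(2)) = z^2 - 3*sqrt(2)*z - 8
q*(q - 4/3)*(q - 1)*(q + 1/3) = q^4 - 2*q^3 + 5*q^2/9 + 4*q/9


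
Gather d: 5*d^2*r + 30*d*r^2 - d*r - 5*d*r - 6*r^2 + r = 5*d^2*r + d*(30*r^2 - 6*r) - 6*r^2 + r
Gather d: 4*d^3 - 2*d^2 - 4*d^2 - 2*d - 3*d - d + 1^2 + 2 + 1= 4*d^3 - 6*d^2 - 6*d + 4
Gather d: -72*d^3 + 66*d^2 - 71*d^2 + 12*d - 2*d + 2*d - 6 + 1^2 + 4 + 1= -72*d^3 - 5*d^2 + 12*d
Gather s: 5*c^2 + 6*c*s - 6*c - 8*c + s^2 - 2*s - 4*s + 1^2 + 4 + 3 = 5*c^2 - 14*c + s^2 + s*(6*c - 6) + 8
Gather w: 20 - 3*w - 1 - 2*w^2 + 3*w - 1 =18 - 2*w^2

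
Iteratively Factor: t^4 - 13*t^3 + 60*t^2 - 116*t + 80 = (t - 5)*(t^3 - 8*t^2 + 20*t - 16) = (t - 5)*(t - 2)*(t^2 - 6*t + 8) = (t - 5)*(t - 4)*(t - 2)*(t - 2)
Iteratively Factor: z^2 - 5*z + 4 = (z - 1)*(z - 4)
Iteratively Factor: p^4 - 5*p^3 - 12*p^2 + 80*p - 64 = (p - 1)*(p^3 - 4*p^2 - 16*p + 64) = (p - 1)*(p + 4)*(p^2 - 8*p + 16) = (p - 4)*(p - 1)*(p + 4)*(p - 4)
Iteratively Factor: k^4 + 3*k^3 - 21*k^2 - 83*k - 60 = (k - 5)*(k^3 + 8*k^2 + 19*k + 12) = (k - 5)*(k + 3)*(k^2 + 5*k + 4) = (k - 5)*(k + 1)*(k + 3)*(k + 4)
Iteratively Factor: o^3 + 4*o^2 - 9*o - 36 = (o + 3)*(o^2 + o - 12) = (o - 3)*(o + 3)*(o + 4)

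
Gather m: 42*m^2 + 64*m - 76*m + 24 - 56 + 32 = 42*m^2 - 12*m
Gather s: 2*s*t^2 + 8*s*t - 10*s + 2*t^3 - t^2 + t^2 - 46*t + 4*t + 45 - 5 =s*(2*t^2 + 8*t - 10) + 2*t^3 - 42*t + 40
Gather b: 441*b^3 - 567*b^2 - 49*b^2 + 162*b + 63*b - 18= 441*b^3 - 616*b^2 + 225*b - 18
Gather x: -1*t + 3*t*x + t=3*t*x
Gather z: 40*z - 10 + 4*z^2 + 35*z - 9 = 4*z^2 + 75*z - 19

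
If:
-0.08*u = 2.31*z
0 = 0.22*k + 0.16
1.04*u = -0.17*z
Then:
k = -0.73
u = 0.00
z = 0.00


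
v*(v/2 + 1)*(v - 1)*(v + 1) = v^4/2 + v^3 - v^2/2 - v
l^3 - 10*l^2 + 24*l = l*(l - 6)*(l - 4)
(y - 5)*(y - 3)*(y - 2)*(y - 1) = y^4 - 11*y^3 + 41*y^2 - 61*y + 30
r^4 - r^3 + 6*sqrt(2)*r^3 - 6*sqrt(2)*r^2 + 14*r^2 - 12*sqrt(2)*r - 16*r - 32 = (r - 2)*(r + 1)*(r + 2*sqrt(2))*(r + 4*sqrt(2))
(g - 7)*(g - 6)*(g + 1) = g^3 - 12*g^2 + 29*g + 42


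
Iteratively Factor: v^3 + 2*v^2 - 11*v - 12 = (v + 4)*(v^2 - 2*v - 3) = (v + 1)*(v + 4)*(v - 3)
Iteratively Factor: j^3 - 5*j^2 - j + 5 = (j - 1)*(j^2 - 4*j - 5) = (j - 5)*(j - 1)*(j + 1)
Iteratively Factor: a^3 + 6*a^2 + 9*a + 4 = (a + 1)*(a^2 + 5*a + 4) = (a + 1)^2*(a + 4)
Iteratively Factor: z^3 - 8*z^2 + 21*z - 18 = (z - 3)*(z^2 - 5*z + 6) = (z - 3)^2*(z - 2)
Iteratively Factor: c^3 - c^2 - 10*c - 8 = (c + 2)*(c^2 - 3*c - 4) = (c - 4)*(c + 2)*(c + 1)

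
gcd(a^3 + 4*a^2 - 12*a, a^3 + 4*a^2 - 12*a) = a^3 + 4*a^2 - 12*a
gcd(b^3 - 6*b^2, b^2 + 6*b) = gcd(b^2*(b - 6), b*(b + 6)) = b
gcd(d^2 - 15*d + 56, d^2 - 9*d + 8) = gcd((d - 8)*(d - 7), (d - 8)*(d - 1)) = d - 8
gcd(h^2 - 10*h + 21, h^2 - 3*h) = h - 3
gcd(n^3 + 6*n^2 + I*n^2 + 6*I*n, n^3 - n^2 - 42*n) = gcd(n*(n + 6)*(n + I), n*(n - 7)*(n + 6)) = n^2 + 6*n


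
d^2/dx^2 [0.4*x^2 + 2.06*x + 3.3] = 0.800000000000000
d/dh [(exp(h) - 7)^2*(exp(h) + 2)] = 3*(exp(h) - 7)*(exp(h) - 1)*exp(h)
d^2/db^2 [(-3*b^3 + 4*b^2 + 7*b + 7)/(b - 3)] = 2*(-3*b^3 + 27*b^2 - 81*b + 64)/(b^3 - 9*b^2 + 27*b - 27)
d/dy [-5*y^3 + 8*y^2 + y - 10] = -15*y^2 + 16*y + 1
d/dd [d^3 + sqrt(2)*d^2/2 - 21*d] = 3*d^2 + sqrt(2)*d - 21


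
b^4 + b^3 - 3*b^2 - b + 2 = (b - 1)^2*(b + 1)*(b + 2)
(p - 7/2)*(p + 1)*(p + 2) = p^3 - p^2/2 - 17*p/2 - 7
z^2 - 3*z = z*(z - 3)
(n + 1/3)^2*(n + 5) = n^3 + 17*n^2/3 + 31*n/9 + 5/9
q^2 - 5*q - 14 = (q - 7)*(q + 2)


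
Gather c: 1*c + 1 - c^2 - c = 1 - c^2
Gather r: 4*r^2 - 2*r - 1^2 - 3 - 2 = 4*r^2 - 2*r - 6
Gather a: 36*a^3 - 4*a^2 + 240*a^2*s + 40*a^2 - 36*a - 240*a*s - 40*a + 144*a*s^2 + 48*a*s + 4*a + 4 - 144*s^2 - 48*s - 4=36*a^3 + a^2*(240*s + 36) + a*(144*s^2 - 192*s - 72) - 144*s^2 - 48*s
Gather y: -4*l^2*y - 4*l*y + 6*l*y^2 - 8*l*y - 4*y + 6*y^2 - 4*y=y^2*(6*l + 6) + y*(-4*l^2 - 12*l - 8)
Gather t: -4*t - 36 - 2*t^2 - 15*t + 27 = -2*t^2 - 19*t - 9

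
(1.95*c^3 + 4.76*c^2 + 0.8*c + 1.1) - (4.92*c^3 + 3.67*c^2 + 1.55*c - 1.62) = -2.97*c^3 + 1.09*c^2 - 0.75*c + 2.72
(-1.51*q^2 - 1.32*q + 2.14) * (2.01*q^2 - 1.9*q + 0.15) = -3.0351*q^4 + 0.2158*q^3 + 6.5829*q^2 - 4.264*q + 0.321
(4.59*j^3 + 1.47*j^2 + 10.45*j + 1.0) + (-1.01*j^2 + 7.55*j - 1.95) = 4.59*j^3 + 0.46*j^2 + 18.0*j - 0.95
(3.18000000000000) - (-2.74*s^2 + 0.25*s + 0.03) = 2.74*s^2 - 0.25*s + 3.15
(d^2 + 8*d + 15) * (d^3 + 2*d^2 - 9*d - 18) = d^5 + 10*d^4 + 22*d^3 - 60*d^2 - 279*d - 270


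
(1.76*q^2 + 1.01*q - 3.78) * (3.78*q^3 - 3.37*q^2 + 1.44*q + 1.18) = 6.6528*q^5 - 2.1134*q^4 - 15.1577*q^3 + 16.2698*q^2 - 4.2514*q - 4.4604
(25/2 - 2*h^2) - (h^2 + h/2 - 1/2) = -3*h^2 - h/2 + 13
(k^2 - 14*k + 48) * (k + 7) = k^3 - 7*k^2 - 50*k + 336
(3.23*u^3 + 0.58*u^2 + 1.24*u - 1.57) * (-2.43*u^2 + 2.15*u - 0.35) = -7.8489*u^5 + 5.5351*u^4 - 2.8967*u^3 + 6.2781*u^2 - 3.8095*u + 0.5495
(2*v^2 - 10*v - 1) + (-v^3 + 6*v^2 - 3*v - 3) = -v^3 + 8*v^2 - 13*v - 4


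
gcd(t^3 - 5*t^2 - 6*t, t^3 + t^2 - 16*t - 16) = t + 1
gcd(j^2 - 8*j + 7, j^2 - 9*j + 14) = j - 7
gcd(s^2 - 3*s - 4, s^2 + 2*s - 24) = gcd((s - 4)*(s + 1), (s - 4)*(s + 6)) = s - 4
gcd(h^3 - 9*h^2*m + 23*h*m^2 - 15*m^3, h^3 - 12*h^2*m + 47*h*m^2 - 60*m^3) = h^2 - 8*h*m + 15*m^2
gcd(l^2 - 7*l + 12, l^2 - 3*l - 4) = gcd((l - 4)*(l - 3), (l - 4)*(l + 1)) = l - 4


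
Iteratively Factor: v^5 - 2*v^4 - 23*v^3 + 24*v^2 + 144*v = (v + 3)*(v^4 - 5*v^3 - 8*v^2 + 48*v) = (v - 4)*(v + 3)*(v^3 - v^2 - 12*v) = v*(v - 4)*(v + 3)*(v^2 - v - 12) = v*(v - 4)*(v + 3)^2*(v - 4)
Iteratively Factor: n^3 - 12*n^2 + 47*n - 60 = (n - 4)*(n^2 - 8*n + 15) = (n - 5)*(n - 4)*(n - 3)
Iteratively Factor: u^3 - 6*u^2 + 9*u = (u)*(u^2 - 6*u + 9) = u*(u - 3)*(u - 3)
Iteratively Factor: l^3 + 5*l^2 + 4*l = (l)*(l^2 + 5*l + 4) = l*(l + 4)*(l + 1)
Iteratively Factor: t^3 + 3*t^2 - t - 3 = (t - 1)*(t^2 + 4*t + 3) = (t - 1)*(t + 1)*(t + 3)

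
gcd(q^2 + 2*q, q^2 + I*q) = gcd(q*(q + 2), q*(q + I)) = q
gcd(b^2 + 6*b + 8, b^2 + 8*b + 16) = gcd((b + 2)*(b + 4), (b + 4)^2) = b + 4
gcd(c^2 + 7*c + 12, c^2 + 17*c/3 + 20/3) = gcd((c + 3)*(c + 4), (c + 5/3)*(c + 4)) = c + 4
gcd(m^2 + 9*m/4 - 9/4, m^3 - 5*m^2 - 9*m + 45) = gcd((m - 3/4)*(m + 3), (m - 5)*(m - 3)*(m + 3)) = m + 3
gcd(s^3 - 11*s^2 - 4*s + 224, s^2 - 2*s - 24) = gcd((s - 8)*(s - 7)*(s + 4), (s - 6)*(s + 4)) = s + 4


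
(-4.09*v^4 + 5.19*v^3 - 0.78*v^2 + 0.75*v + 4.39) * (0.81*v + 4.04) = -3.3129*v^5 - 12.3197*v^4 + 20.3358*v^3 - 2.5437*v^2 + 6.5859*v + 17.7356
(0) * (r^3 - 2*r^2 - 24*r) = 0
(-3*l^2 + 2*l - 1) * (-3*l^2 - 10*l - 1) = 9*l^4 + 24*l^3 - 14*l^2 + 8*l + 1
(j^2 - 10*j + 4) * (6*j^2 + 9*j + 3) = 6*j^4 - 51*j^3 - 63*j^2 + 6*j + 12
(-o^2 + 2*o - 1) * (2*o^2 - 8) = -2*o^4 + 4*o^3 + 6*o^2 - 16*o + 8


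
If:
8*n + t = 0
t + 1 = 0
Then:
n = 1/8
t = -1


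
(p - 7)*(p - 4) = p^2 - 11*p + 28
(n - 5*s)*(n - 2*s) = n^2 - 7*n*s + 10*s^2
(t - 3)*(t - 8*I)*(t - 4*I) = t^3 - 3*t^2 - 12*I*t^2 - 32*t + 36*I*t + 96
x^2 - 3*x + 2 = (x - 2)*(x - 1)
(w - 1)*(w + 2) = w^2 + w - 2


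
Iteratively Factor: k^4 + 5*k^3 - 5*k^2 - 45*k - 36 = (k + 4)*(k^3 + k^2 - 9*k - 9) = (k - 3)*(k + 4)*(k^2 + 4*k + 3) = (k - 3)*(k + 1)*(k + 4)*(k + 3)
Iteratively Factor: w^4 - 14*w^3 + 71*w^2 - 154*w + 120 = (w - 4)*(w^3 - 10*w^2 + 31*w - 30) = (w - 4)*(w - 2)*(w^2 - 8*w + 15) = (w - 4)*(w - 3)*(w - 2)*(w - 5)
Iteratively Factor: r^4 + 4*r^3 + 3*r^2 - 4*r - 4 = (r + 2)*(r^3 + 2*r^2 - r - 2) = (r + 1)*(r + 2)*(r^2 + r - 2) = (r + 1)*(r + 2)^2*(r - 1)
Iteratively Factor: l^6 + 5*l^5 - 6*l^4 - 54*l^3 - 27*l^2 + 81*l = (l + 3)*(l^5 + 2*l^4 - 12*l^3 - 18*l^2 + 27*l) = (l - 1)*(l + 3)*(l^4 + 3*l^3 - 9*l^2 - 27*l) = (l - 1)*(l + 3)^2*(l^3 - 9*l) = (l - 1)*(l + 3)^3*(l^2 - 3*l) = (l - 3)*(l - 1)*(l + 3)^3*(l)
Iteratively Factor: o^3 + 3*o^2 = (o)*(o^2 + 3*o) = o^2*(o + 3)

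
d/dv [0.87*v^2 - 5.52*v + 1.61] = 1.74*v - 5.52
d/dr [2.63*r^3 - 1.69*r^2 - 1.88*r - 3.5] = 7.89*r^2 - 3.38*r - 1.88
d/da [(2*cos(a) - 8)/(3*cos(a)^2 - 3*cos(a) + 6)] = 2*(cos(a)^2 - 8*cos(a) + 2)*sin(a)/(3*(sin(a)^2 + cos(a) - 3)^2)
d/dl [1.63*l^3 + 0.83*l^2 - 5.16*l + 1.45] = 4.89*l^2 + 1.66*l - 5.16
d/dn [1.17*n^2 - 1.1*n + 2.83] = 2.34*n - 1.1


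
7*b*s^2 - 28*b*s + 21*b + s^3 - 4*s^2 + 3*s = (7*b + s)*(s - 3)*(s - 1)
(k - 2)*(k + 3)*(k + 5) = k^3 + 6*k^2 - k - 30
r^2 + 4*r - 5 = (r - 1)*(r + 5)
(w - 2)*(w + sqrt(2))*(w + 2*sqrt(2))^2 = w^4 - 2*w^3 + 5*sqrt(2)*w^3 - 10*sqrt(2)*w^2 + 16*w^2 - 32*w + 8*sqrt(2)*w - 16*sqrt(2)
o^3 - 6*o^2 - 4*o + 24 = (o - 6)*(o - 2)*(o + 2)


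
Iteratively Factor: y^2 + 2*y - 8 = (y + 4)*(y - 2)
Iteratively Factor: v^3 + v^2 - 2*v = (v + 2)*(v^2 - v) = v*(v + 2)*(v - 1)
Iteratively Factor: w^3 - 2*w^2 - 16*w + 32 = (w - 2)*(w^2 - 16) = (w - 2)*(w + 4)*(w - 4)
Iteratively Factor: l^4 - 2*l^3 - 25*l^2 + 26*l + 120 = (l - 3)*(l^3 + l^2 - 22*l - 40) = (l - 5)*(l - 3)*(l^2 + 6*l + 8) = (l - 5)*(l - 3)*(l + 4)*(l + 2)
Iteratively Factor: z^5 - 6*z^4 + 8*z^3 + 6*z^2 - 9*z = (z - 3)*(z^4 - 3*z^3 - z^2 + 3*z) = (z - 3)*(z + 1)*(z^3 - 4*z^2 + 3*z) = (z - 3)*(z - 1)*(z + 1)*(z^2 - 3*z) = (z - 3)^2*(z - 1)*(z + 1)*(z)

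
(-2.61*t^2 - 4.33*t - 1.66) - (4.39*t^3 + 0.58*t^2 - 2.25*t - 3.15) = -4.39*t^3 - 3.19*t^2 - 2.08*t + 1.49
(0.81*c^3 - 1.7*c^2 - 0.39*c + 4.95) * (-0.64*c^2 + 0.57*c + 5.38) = -0.5184*c^5 + 1.5497*c^4 + 3.6384*c^3 - 12.5363*c^2 + 0.7233*c + 26.631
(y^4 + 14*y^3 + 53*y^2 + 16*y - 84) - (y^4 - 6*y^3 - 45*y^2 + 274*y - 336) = 20*y^3 + 98*y^2 - 258*y + 252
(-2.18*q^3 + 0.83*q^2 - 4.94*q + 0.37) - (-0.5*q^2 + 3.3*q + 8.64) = -2.18*q^3 + 1.33*q^2 - 8.24*q - 8.27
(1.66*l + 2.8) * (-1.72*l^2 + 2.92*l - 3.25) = -2.8552*l^3 + 0.0312000000000001*l^2 + 2.781*l - 9.1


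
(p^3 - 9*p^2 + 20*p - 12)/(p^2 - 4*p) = (p^3 - 9*p^2 + 20*p - 12)/(p*(p - 4))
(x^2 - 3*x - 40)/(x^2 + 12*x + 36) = (x^2 - 3*x - 40)/(x^2 + 12*x + 36)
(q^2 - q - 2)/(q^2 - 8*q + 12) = (q + 1)/(q - 6)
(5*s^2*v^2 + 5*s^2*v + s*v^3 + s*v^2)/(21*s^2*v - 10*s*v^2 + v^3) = s*(5*s*v + 5*s + v^2 + v)/(21*s^2 - 10*s*v + v^2)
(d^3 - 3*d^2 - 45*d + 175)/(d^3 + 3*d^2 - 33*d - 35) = (d - 5)/(d + 1)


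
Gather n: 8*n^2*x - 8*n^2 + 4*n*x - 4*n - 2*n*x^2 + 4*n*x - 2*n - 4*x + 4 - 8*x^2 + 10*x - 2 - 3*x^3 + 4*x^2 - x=n^2*(8*x - 8) + n*(-2*x^2 + 8*x - 6) - 3*x^3 - 4*x^2 + 5*x + 2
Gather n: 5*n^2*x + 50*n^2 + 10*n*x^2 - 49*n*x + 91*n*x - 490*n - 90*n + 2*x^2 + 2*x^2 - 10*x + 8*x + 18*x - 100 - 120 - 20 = n^2*(5*x + 50) + n*(10*x^2 + 42*x - 580) + 4*x^2 + 16*x - 240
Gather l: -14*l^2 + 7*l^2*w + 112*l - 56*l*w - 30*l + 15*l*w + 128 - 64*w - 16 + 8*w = l^2*(7*w - 14) + l*(82 - 41*w) - 56*w + 112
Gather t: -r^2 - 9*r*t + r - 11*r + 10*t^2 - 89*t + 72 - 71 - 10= -r^2 - 10*r + 10*t^2 + t*(-9*r - 89) - 9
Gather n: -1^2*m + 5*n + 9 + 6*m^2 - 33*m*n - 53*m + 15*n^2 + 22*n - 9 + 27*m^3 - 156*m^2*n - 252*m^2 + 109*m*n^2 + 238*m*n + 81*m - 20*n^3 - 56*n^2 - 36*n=27*m^3 - 246*m^2 + 27*m - 20*n^3 + n^2*(109*m - 41) + n*(-156*m^2 + 205*m - 9)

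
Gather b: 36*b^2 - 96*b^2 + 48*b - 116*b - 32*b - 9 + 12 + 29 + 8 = -60*b^2 - 100*b + 40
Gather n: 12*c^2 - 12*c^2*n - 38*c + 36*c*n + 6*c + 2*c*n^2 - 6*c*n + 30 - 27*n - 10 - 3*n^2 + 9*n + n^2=12*c^2 - 32*c + n^2*(2*c - 2) + n*(-12*c^2 + 30*c - 18) + 20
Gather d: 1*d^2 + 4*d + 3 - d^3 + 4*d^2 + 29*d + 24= -d^3 + 5*d^2 + 33*d + 27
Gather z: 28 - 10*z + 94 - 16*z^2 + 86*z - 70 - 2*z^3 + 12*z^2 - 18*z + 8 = -2*z^3 - 4*z^2 + 58*z + 60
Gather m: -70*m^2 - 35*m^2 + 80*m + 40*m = -105*m^2 + 120*m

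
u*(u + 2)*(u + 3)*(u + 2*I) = u^4 + 5*u^3 + 2*I*u^3 + 6*u^2 + 10*I*u^2 + 12*I*u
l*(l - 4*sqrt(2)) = l^2 - 4*sqrt(2)*l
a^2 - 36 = (a - 6)*(a + 6)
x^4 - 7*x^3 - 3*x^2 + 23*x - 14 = (x - 7)*(x - 1)^2*(x + 2)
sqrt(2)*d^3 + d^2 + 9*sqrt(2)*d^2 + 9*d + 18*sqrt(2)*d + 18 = (d + 3)*(d + 6)*(sqrt(2)*d + 1)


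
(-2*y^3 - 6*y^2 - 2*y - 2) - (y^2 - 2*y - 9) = -2*y^3 - 7*y^2 + 7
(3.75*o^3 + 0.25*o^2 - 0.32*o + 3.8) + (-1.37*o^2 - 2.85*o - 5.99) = 3.75*o^3 - 1.12*o^2 - 3.17*o - 2.19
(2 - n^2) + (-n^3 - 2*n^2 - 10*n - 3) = -n^3 - 3*n^2 - 10*n - 1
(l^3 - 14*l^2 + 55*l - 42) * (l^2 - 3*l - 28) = l^5 - 17*l^4 + 69*l^3 + 185*l^2 - 1414*l + 1176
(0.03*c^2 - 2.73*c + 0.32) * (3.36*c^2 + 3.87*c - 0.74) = 0.1008*c^4 - 9.0567*c^3 - 9.5121*c^2 + 3.2586*c - 0.2368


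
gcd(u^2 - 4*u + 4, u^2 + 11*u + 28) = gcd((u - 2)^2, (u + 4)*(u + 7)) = 1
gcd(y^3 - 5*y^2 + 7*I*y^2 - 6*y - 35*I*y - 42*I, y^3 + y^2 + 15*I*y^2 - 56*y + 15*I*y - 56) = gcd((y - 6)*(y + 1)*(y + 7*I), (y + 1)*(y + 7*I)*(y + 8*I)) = y^2 + y*(1 + 7*I) + 7*I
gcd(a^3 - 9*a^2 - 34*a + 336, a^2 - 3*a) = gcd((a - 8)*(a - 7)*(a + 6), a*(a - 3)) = 1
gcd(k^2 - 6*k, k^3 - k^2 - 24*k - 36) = k - 6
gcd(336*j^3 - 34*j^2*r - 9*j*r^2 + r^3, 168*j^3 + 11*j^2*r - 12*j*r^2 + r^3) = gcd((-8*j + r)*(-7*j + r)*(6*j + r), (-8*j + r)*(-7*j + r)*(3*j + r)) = 56*j^2 - 15*j*r + r^2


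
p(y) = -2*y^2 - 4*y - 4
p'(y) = -4*y - 4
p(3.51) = -42.68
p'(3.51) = -18.04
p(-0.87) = -2.03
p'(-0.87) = -0.52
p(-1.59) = -2.70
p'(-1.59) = 2.36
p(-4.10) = -21.22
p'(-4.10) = 12.40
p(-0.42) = -2.67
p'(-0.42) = -2.32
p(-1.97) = -3.88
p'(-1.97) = 3.88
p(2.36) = -24.58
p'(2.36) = -13.44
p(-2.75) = -8.12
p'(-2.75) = 7.00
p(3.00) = -34.00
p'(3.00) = -16.00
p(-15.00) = -394.00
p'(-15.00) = 56.00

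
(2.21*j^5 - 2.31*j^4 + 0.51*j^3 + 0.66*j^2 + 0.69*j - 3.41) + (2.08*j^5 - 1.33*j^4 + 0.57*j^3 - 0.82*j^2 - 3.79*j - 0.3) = 4.29*j^5 - 3.64*j^4 + 1.08*j^3 - 0.16*j^2 - 3.1*j - 3.71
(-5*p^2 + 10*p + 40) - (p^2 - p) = -6*p^2 + 11*p + 40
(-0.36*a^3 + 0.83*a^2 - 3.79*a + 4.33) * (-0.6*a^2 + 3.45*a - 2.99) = 0.216*a^5 - 1.74*a^4 + 6.2139*a^3 - 18.1552*a^2 + 26.2706*a - 12.9467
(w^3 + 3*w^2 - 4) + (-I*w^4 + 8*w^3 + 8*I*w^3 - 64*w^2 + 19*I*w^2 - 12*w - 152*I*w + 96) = -I*w^4 + 9*w^3 + 8*I*w^3 - 61*w^2 + 19*I*w^2 - 12*w - 152*I*w + 92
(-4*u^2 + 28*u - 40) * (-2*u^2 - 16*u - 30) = 8*u^4 + 8*u^3 - 248*u^2 - 200*u + 1200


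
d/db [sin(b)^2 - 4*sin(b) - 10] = 2*(sin(b) - 2)*cos(b)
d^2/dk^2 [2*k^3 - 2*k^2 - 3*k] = 12*k - 4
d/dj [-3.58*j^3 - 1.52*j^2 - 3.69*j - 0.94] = -10.74*j^2 - 3.04*j - 3.69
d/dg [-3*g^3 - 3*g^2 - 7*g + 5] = -9*g^2 - 6*g - 7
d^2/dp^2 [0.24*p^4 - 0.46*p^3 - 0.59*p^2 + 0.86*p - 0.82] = 2.88*p^2 - 2.76*p - 1.18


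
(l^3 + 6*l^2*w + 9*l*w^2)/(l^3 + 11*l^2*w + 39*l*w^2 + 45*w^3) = l/(l + 5*w)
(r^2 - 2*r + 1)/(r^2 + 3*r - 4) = (r - 1)/(r + 4)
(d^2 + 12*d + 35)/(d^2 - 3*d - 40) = (d + 7)/(d - 8)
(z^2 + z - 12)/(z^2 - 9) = (z + 4)/(z + 3)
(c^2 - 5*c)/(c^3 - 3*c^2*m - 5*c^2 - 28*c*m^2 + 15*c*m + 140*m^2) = c/(c^2 - 3*c*m - 28*m^2)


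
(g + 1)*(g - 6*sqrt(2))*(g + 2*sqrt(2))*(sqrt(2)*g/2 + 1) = sqrt(2)*g^4/2 - 3*g^3 + sqrt(2)*g^3/2 - 16*sqrt(2)*g^2 - 3*g^2 - 24*g - 16*sqrt(2)*g - 24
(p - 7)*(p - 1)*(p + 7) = p^3 - p^2 - 49*p + 49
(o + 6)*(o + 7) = o^2 + 13*o + 42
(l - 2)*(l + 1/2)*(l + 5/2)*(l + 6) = l^4 + 7*l^3 + 5*l^2/4 - 31*l - 15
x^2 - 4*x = x*(x - 4)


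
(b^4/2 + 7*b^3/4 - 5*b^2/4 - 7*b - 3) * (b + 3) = b^5/2 + 13*b^4/4 + 4*b^3 - 43*b^2/4 - 24*b - 9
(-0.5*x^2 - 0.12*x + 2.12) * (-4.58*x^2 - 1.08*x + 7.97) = 2.29*x^4 + 1.0896*x^3 - 13.565*x^2 - 3.246*x + 16.8964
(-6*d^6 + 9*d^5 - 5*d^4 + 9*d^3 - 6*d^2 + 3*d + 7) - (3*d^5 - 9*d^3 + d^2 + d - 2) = -6*d^6 + 6*d^5 - 5*d^4 + 18*d^3 - 7*d^2 + 2*d + 9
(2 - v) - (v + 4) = -2*v - 2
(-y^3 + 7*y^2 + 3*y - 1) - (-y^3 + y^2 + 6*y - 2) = 6*y^2 - 3*y + 1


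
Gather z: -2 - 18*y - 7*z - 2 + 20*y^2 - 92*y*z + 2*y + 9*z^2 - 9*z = 20*y^2 - 16*y + 9*z^2 + z*(-92*y - 16) - 4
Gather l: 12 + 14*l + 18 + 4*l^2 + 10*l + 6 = 4*l^2 + 24*l + 36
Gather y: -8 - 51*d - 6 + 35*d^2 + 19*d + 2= 35*d^2 - 32*d - 12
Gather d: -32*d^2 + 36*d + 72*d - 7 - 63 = -32*d^2 + 108*d - 70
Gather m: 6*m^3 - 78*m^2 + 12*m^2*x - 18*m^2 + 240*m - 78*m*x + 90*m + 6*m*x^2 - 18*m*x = 6*m^3 + m^2*(12*x - 96) + m*(6*x^2 - 96*x + 330)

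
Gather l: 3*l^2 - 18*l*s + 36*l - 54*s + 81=3*l^2 + l*(36 - 18*s) - 54*s + 81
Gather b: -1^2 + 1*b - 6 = b - 7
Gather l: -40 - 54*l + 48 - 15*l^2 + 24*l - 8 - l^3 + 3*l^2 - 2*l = -l^3 - 12*l^2 - 32*l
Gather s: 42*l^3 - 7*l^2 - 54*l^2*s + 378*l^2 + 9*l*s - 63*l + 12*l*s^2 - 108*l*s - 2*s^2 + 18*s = 42*l^3 + 371*l^2 - 63*l + s^2*(12*l - 2) + s*(-54*l^2 - 99*l + 18)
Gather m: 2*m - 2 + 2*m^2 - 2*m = 2*m^2 - 2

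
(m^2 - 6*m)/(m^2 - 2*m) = (m - 6)/(m - 2)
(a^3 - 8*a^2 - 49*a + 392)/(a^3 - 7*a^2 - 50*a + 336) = (a - 7)/(a - 6)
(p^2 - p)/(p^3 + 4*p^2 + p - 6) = p/(p^2 + 5*p + 6)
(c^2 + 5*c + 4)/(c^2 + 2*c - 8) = (c + 1)/(c - 2)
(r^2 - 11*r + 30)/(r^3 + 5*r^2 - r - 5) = (r^2 - 11*r + 30)/(r^3 + 5*r^2 - r - 5)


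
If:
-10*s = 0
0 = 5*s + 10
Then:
No Solution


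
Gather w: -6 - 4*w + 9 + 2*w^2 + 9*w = 2*w^2 + 5*w + 3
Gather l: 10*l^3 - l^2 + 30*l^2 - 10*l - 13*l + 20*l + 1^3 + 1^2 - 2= 10*l^3 + 29*l^2 - 3*l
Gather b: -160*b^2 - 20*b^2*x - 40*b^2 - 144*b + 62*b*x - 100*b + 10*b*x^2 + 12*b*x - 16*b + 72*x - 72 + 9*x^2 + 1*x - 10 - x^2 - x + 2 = b^2*(-20*x - 200) + b*(10*x^2 + 74*x - 260) + 8*x^2 + 72*x - 80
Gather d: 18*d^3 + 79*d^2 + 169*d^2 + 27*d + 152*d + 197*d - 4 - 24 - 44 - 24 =18*d^3 + 248*d^2 + 376*d - 96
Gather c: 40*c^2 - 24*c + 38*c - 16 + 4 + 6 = 40*c^2 + 14*c - 6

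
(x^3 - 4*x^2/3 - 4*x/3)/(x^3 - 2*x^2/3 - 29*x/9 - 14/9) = 3*x*(x - 2)/(3*x^2 - 4*x - 7)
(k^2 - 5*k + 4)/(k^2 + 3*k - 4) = (k - 4)/(k + 4)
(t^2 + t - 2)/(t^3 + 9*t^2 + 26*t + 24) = (t - 1)/(t^2 + 7*t + 12)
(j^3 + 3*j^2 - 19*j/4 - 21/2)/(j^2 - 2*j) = j + 5 + 21/(4*j)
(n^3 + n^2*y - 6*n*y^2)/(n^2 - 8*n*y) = (n^2 + n*y - 6*y^2)/(n - 8*y)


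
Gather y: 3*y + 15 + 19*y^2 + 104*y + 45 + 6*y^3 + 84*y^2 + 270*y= 6*y^3 + 103*y^2 + 377*y + 60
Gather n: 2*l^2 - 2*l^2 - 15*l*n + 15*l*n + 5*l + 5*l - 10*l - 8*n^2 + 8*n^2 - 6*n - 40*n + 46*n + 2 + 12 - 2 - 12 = 0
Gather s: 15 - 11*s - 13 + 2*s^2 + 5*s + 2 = 2*s^2 - 6*s + 4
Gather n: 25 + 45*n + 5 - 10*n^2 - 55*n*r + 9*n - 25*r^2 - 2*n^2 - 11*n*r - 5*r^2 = -12*n^2 + n*(54 - 66*r) - 30*r^2 + 30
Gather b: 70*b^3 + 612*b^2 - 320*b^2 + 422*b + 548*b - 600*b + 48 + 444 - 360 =70*b^3 + 292*b^2 + 370*b + 132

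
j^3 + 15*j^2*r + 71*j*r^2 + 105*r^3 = (j + 3*r)*(j + 5*r)*(j + 7*r)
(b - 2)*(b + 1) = b^2 - b - 2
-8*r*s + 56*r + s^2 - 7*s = (-8*r + s)*(s - 7)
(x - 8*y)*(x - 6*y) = x^2 - 14*x*y + 48*y^2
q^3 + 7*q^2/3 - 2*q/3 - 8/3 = (q - 1)*(q + 4/3)*(q + 2)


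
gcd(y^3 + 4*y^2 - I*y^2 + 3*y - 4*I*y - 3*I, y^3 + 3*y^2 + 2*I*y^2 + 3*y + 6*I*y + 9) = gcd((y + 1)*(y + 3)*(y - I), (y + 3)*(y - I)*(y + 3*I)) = y^2 + y*(3 - I) - 3*I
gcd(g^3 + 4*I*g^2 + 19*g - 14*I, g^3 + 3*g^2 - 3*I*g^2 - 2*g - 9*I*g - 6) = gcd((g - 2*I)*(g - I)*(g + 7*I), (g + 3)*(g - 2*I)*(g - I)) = g^2 - 3*I*g - 2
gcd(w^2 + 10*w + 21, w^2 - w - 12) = w + 3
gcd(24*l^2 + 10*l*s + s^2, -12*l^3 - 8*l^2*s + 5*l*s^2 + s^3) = 6*l + s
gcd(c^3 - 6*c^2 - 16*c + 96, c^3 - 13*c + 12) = c + 4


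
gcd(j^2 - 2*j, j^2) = j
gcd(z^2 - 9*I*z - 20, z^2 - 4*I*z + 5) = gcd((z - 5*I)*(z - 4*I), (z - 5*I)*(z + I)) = z - 5*I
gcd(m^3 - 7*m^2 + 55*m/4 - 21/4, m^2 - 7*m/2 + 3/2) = m^2 - 7*m/2 + 3/2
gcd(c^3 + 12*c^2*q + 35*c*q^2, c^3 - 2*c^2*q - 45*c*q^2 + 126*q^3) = c + 7*q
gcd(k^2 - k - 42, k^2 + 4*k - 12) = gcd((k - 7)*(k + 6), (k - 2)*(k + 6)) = k + 6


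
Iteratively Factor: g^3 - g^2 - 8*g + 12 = (g + 3)*(g^2 - 4*g + 4) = (g - 2)*(g + 3)*(g - 2)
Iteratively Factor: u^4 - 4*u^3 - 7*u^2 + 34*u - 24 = (u - 4)*(u^3 - 7*u + 6) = (u - 4)*(u - 1)*(u^2 + u - 6) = (u - 4)*(u - 1)*(u + 3)*(u - 2)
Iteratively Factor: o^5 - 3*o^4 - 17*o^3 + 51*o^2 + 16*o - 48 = (o - 1)*(o^4 - 2*o^3 - 19*o^2 + 32*o + 48) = (o - 1)*(o + 1)*(o^3 - 3*o^2 - 16*o + 48) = (o - 4)*(o - 1)*(o + 1)*(o^2 + o - 12) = (o - 4)*(o - 3)*(o - 1)*(o + 1)*(o + 4)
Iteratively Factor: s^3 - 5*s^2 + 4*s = (s)*(s^2 - 5*s + 4) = s*(s - 4)*(s - 1)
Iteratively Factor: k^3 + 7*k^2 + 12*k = (k)*(k^2 + 7*k + 12) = k*(k + 4)*(k + 3)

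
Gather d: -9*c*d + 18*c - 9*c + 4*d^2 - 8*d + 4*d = 9*c + 4*d^2 + d*(-9*c - 4)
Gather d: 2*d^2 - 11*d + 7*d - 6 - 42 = 2*d^2 - 4*d - 48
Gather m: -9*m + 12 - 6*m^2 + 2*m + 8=-6*m^2 - 7*m + 20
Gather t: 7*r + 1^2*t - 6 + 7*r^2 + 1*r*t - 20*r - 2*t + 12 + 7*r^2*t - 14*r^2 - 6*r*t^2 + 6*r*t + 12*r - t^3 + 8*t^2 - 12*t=-7*r^2 - r - t^3 + t^2*(8 - 6*r) + t*(7*r^2 + 7*r - 13) + 6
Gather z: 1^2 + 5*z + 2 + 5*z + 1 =10*z + 4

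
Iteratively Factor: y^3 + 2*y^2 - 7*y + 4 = (y - 1)*(y^2 + 3*y - 4) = (y - 1)*(y + 4)*(y - 1)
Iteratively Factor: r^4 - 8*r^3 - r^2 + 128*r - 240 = (r - 3)*(r^3 - 5*r^2 - 16*r + 80) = (r - 4)*(r - 3)*(r^2 - r - 20) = (r - 4)*(r - 3)*(r + 4)*(r - 5)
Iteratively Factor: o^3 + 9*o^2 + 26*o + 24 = (o + 3)*(o^2 + 6*o + 8) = (o + 3)*(o + 4)*(o + 2)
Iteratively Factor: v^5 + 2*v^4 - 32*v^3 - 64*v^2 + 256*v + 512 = (v + 4)*(v^4 - 2*v^3 - 24*v^2 + 32*v + 128) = (v - 4)*(v + 4)*(v^3 + 2*v^2 - 16*v - 32) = (v - 4)*(v + 4)^2*(v^2 - 2*v - 8) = (v - 4)*(v + 2)*(v + 4)^2*(v - 4)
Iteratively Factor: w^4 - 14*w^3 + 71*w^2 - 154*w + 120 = (w - 5)*(w^3 - 9*w^2 + 26*w - 24) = (w - 5)*(w - 2)*(w^2 - 7*w + 12) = (w - 5)*(w - 3)*(w - 2)*(w - 4)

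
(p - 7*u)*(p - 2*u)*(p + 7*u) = p^3 - 2*p^2*u - 49*p*u^2 + 98*u^3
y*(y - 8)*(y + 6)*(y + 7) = y^4 + 5*y^3 - 62*y^2 - 336*y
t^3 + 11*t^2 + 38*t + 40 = (t + 2)*(t + 4)*(t + 5)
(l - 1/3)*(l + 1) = l^2 + 2*l/3 - 1/3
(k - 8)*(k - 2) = k^2 - 10*k + 16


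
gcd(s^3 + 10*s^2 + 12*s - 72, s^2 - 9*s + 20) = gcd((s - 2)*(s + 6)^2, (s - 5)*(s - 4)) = 1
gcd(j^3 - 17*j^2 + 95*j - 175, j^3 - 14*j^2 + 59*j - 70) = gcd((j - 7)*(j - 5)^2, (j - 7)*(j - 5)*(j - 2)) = j^2 - 12*j + 35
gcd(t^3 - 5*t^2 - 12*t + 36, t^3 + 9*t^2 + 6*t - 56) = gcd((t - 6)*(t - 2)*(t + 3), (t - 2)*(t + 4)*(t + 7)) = t - 2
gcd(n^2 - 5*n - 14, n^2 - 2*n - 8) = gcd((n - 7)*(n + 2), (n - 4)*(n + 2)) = n + 2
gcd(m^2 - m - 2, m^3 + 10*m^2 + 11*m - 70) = m - 2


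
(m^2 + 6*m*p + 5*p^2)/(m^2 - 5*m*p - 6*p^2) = (-m - 5*p)/(-m + 6*p)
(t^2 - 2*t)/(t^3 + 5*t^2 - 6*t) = (t - 2)/(t^2 + 5*t - 6)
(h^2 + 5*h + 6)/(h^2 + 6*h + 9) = (h + 2)/(h + 3)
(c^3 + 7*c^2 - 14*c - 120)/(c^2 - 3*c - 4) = (c^2 + 11*c + 30)/(c + 1)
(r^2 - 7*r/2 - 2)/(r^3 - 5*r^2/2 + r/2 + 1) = (r - 4)/(r^2 - 3*r + 2)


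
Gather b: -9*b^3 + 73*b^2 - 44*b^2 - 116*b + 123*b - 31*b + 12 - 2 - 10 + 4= -9*b^3 + 29*b^2 - 24*b + 4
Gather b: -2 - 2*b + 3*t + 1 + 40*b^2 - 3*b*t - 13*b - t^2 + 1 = 40*b^2 + b*(-3*t - 15) - t^2 + 3*t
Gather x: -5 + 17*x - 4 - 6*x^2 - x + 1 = -6*x^2 + 16*x - 8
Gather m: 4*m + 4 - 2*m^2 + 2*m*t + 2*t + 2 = -2*m^2 + m*(2*t + 4) + 2*t + 6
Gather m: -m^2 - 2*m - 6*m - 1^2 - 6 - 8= -m^2 - 8*m - 15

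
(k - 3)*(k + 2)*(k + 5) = k^3 + 4*k^2 - 11*k - 30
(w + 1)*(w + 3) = w^2 + 4*w + 3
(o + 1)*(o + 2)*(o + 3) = o^3 + 6*o^2 + 11*o + 6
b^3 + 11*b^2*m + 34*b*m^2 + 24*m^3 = (b + m)*(b + 4*m)*(b + 6*m)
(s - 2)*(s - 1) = s^2 - 3*s + 2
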